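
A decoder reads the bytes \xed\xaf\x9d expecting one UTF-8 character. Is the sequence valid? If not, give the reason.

invalid (encodes a surrogate (U+D800–U+DFFF))

Structurally a 3-byte sequence; payload = 0xDBDD.
But 0xDBDD is in U+D800–U+DFFF, the surrogate range. Surrogates are not Unicode scalar values and are forbidden in UTF-8.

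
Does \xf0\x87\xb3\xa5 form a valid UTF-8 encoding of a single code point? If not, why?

Leading byte 0xF0 = 11110000 → 4-byte form.
Continuation bytes all match 10xxxxxx. Payload decodes to 0x7CE5.
But 0x7CE5 < 0x10000, the minimum for a 4-byte sequence — this is an overlong encoding.

invalid (overlong encoding)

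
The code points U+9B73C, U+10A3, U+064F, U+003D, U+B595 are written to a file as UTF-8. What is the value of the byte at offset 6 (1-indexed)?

1-indexed offset 6 is 0-indexed offset 5.
U+9B73C → 4-byte form F2 9B 9C BC at offsets 0–3.
U+10A3 → 3-byte form E1 82 A3 at offsets 4–6.
Offset 5 falls in char 2's range; it's byte 2 of E1 82 A3 = 0x82.

0x82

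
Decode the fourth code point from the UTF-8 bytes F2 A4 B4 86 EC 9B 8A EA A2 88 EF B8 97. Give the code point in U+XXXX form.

U+FE17

Offset 0: leading byte 0xF2 = 11110010 → 4-byte char #1 = F2 A4 B4 86.
Offset 4: leading byte 0xEC = 11101100 → 3-byte char #2 = EC 9B 8A.
Offset 7: leading byte 0xEA = 11101010 → 3-byte char #3 = EA A2 88.
Offset 10: leading byte 0xEF = 11101111 → 3-byte char #4 = EF B8 97.
Leading byte 0xEF = 11101111 matches 1110xxxx → 3-byte sequence.
Byte 1: 0xEF = 11101111, payload 1111 (4 bits).
Byte 2: 0xB8 = 10111000 (10xxxxxx ✓), payload 111000.
Byte 3: 0x97 = 10010111 (10xxxxxx ✓), payload 010111.
Concatenate: 1111111000010111 = 0xFE17 (16 bits → U+FE17).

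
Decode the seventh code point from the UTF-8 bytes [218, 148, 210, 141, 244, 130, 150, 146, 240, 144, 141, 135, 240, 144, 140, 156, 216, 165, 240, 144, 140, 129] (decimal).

Offset 0: leading byte 0xDA = 11011010 → 2-byte char #1 = DA 94.
Offset 2: leading byte 0xD2 = 11010010 → 2-byte char #2 = D2 8D.
Offset 4: leading byte 0xF4 = 11110100 → 4-byte char #3 = F4 82 96 92.
Offset 8: leading byte 0xF0 = 11110000 → 4-byte char #4 = F0 90 8D 87.
Offset 12: leading byte 0xF0 = 11110000 → 4-byte char #5 = F0 90 8C 9C.
Offset 16: leading byte 0xD8 = 11011000 → 2-byte char #6 = D8 A5.
Offset 18: leading byte 0xF0 = 11110000 → 4-byte char #7 = F0 90 8C 81.
Leading byte 0xF0 = 11110000 matches 11110xxx → 4-byte sequence.
Byte 1: 0xF0 = 11110000, payload 000 (3 bits).
Byte 2: 0x90 = 10010000 (10xxxxxx ✓), payload 010000.
Byte 3: 0x8C = 10001100 (10xxxxxx ✓), payload 001100.
Byte 4: 0x81 = 10000001 (10xxxxxx ✓), payload 000001.
Concatenate: 000010000001100000001 = 0x10301 (21 bits → U+10301).

U+10301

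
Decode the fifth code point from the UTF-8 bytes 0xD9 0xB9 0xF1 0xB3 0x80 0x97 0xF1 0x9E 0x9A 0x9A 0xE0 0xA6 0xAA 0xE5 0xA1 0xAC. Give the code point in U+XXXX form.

U+586C

Offset 0: leading byte 0xD9 = 11011001 → 2-byte char #1 = D9 B9.
Offset 2: leading byte 0xF1 = 11110001 → 4-byte char #2 = F1 B3 80 97.
Offset 6: leading byte 0xF1 = 11110001 → 4-byte char #3 = F1 9E 9A 9A.
Offset 10: leading byte 0xE0 = 11100000 → 3-byte char #4 = E0 A6 AA.
Offset 13: leading byte 0xE5 = 11100101 → 3-byte char #5 = E5 A1 AC.
Leading byte 0xE5 = 11100101 matches 1110xxxx → 3-byte sequence.
Byte 1: 0xE5 = 11100101, payload 0101 (4 bits).
Byte 2: 0xA1 = 10100001 (10xxxxxx ✓), payload 100001.
Byte 3: 0xAC = 10101100 (10xxxxxx ✓), payload 101100.
Concatenate: 0101100001101100 = 0x586C (16 bits → U+586C).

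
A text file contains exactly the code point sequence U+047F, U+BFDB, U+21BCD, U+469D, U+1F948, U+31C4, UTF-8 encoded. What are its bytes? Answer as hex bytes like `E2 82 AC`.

U+047F: 2-byte form → D1 BF.
U+BFDB: 3-byte form → EB BF 9B.
U+21BCD: 4-byte form → F0 A1 AF 8D.
U+469D: 3-byte form → E4 9A 9D.
U+1F948: 4-byte form → F0 9F A5 88.
U+31C4: 3-byte form → E3 87 84.
Concatenated (19 bytes): D1 BF EB BF 9B F0 A1 AF 8D E4 9A 9D F0 9F A5 88 E3 87 84.

D1 BF EB BF 9B F0 A1 AF 8D E4 9A 9D F0 9F A5 88 E3 87 84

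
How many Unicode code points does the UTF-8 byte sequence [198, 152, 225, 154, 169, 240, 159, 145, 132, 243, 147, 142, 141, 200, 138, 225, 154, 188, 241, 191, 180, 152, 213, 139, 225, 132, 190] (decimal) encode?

9

Byte at offset 0: 0xC6 = 11000110 → 2-byte char (#1). Advance 2.
Byte at offset 2: 0xE1 = 11100001 → 3-byte char (#2). Advance 3.
Byte at offset 5: 0xF0 = 11110000 → 4-byte char (#3). Advance 4.
Byte at offset 9: 0xF3 = 11110011 → 4-byte char (#4). Advance 4.
Byte at offset 13: 0xC8 = 11001000 → 2-byte char (#5). Advance 2.
Byte at offset 15: 0xE1 = 11100001 → 3-byte char (#6). Advance 3.
Byte at offset 18: 0xF1 = 11110001 → 4-byte char (#7). Advance 4.
Byte at offset 22: 0xD5 = 11010101 → 2-byte char (#8). Advance 2.
Byte at offset 24: 0xE1 = 11100001 → 3-byte char (#9). Advance 3.
Reached end at offset 27 after 9 code points.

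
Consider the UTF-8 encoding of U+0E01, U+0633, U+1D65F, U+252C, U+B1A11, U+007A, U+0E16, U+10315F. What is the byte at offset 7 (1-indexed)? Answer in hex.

0x9D

1-indexed offset 7 is 0-indexed offset 6.
U+0E01 → 3-byte form E0 B8 81 at offsets 0–2.
U+0633 → 2-byte form D8 B3 at offsets 3–4.
U+1D65F → 4-byte form F0 9D 99 9F at offsets 5–8.
Offset 6 falls in char 3's range; it's byte 2 of F0 9D 99 9F = 0x9D.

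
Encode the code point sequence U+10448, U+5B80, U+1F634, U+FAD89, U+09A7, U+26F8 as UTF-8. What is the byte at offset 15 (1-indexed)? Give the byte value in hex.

1-indexed offset 15 is 0-indexed offset 14.
U+10448 → 4-byte form F0 90 91 88 at offsets 0–3.
U+5B80 → 3-byte form E5 AE 80 at offsets 4–6.
U+1F634 → 4-byte form F0 9F 98 B4 at offsets 7–10.
U+FAD89 → 4-byte form F3 BA B6 89 at offsets 11–14.
Offset 14 falls in char 4's range; it's byte 4 of F3 BA B6 89 = 0x89.

0x89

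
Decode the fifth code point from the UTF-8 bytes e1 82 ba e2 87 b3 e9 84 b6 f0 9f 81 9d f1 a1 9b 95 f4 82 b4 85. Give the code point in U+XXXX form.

Offset 0: leading byte 0xE1 = 11100001 → 3-byte char #1 = E1 82 BA.
Offset 3: leading byte 0xE2 = 11100010 → 3-byte char #2 = E2 87 B3.
Offset 6: leading byte 0xE9 = 11101001 → 3-byte char #3 = E9 84 B6.
Offset 9: leading byte 0xF0 = 11110000 → 4-byte char #4 = F0 9F 81 9D.
Offset 13: leading byte 0xF1 = 11110001 → 4-byte char #5 = F1 A1 9B 95.
Leading byte 0xF1 = 11110001 matches 11110xxx → 4-byte sequence.
Byte 1: 0xF1 = 11110001, payload 001 (3 bits).
Byte 2: 0xA1 = 10100001 (10xxxxxx ✓), payload 100001.
Byte 3: 0x9B = 10011011 (10xxxxxx ✓), payload 011011.
Byte 4: 0x95 = 10010101 (10xxxxxx ✓), payload 010101.
Concatenate: 001100001011011010101 = 0x616D5 (21 bits → U+616D5).

U+616D5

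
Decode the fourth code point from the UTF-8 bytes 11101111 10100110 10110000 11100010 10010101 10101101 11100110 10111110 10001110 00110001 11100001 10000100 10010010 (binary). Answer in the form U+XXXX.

U+0031

Offset 0: leading byte 0xEF = 11101111 → 3-byte char #1 = EF A6 B0.
Offset 3: leading byte 0xE2 = 11100010 → 3-byte char #2 = E2 95 AD.
Offset 6: leading byte 0xE6 = 11100110 → 3-byte char #3 = E6 BE 8E.
Offset 9: leading byte 0x31 = 00110001 → 1-byte char #4 = 31.
Leading byte 0x31 = 00110001 matches 0xxxxxxx → 1-byte sequence.
Byte 1: 0x31 = 00110001, payload 0110001 (7 bits).
Concatenate: 0110001 = 0x31 (7 bits → U+0031).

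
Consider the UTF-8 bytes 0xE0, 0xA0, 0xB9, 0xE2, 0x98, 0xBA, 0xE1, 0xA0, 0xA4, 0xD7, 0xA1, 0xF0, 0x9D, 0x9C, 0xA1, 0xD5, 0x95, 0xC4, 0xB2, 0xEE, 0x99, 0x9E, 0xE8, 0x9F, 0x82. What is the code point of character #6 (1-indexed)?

U+0555

Offset 0: leading byte 0xE0 = 11100000 → 3-byte char #1 = E0 A0 B9.
Offset 3: leading byte 0xE2 = 11100010 → 3-byte char #2 = E2 98 BA.
Offset 6: leading byte 0xE1 = 11100001 → 3-byte char #3 = E1 A0 A4.
Offset 9: leading byte 0xD7 = 11010111 → 2-byte char #4 = D7 A1.
Offset 11: leading byte 0xF0 = 11110000 → 4-byte char #5 = F0 9D 9C A1.
Offset 15: leading byte 0xD5 = 11010101 → 2-byte char #6 = D5 95.
Leading byte 0xD5 = 11010101 matches 110xxxxx → 2-byte sequence.
Byte 1: 0xD5 = 11010101, payload 10101 (5 bits).
Byte 2: 0x95 = 10010101 (10xxxxxx ✓), payload 010101.
Concatenate: 10101010101 = 0x555 (11 bits → U+0555).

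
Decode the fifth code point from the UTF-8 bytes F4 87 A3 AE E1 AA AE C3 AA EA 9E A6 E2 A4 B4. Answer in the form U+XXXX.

Offset 0: leading byte 0xF4 = 11110100 → 4-byte char #1 = F4 87 A3 AE.
Offset 4: leading byte 0xE1 = 11100001 → 3-byte char #2 = E1 AA AE.
Offset 7: leading byte 0xC3 = 11000011 → 2-byte char #3 = C3 AA.
Offset 9: leading byte 0xEA = 11101010 → 3-byte char #4 = EA 9E A6.
Offset 12: leading byte 0xE2 = 11100010 → 3-byte char #5 = E2 A4 B4.
Leading byte 0xE2 = 11100010 matches 1110xxxx → 3-byte sequence.
Byte 1: 0xE2 = 11100010, payload 0010 (4 bits).
Byte 2: 0xA4 = 10100100 (10xxxxxx ✓), payload 100100.
Byte 3: 0xB4 = 10110100 (10xxxxxx ✓), payload 110100.
Concatenate: 0010100100110100 = 0x2934 (16 bits → U+2934).

U+2934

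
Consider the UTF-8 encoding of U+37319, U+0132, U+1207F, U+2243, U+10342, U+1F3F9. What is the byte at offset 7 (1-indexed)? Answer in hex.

0xF0

1-indexed offset 7 is 0-indexed offset 6.
U+37319 → 4-byte form F0 B7 8C 99 at offsets 0–3.
U+0132 → 2-byte form C4 B2 at offsets 4–5.
U+1207F → 4-byte form F0 92 81 BF at offsets 6–9.
Offset 6 falls in char 3's range; it's byte 1 of F0 92 81 BF = 0xF0.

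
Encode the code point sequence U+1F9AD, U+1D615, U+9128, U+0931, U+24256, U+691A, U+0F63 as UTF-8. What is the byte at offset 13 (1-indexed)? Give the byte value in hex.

0xA4

1-indexed offset 13 is 0-indexed offset 12.
U+1F9AD → 4-byte form F0 9F A6 AD at offsets 0–3.
U+1D615 → 4-byte form F0 9D 98 95 at offsets 4–7.
U+9128 → 3-byte form E9 84 A8 at offsets 8–10.
U+0931 → 3-byte form E0 A4 B1 at offsets 11–13.
Offset 12 falls in char 4's range; it's byte 2 of E0 A4 B1 = 0xA4.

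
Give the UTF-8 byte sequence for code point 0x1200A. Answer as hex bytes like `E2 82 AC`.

U+1200A = 0x1200A = 73738 decimal. In range U+10000–U+10FFFF → 4-byte form: 11110xxx 10xxxxxx 10xxxxxx 10xxxxxx.
Binary (21 bits): 000010010000000001010.
Split 3+6+6+6: 000 | 010010 | 000000 | 001010.
Byte 1: 11110000 = 0xF0.
Byte 2: 10010010 = 0x92.
Byte 3: 10000000 = 0x80.
Byte 4: 10001010 = 0x8A.

F0 92 80 8A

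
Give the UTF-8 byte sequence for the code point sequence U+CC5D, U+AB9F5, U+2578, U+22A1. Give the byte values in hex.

U+CC5D: 3-byte form → EC B1 9D.
U+AB9F5: 4-byte form → F2 AB A7 B5.
U+2578: 3-byte form → E2 95 B8.
U+22A1: 3-byte form → E2 8A A1.
Concatenated (13 bytes): EC B1 9D F2 AB A7 B5 E2 95 B8 E2 8A A1.

EC B1 9D F2 AB A7 B5 E2 95 B8 E2 8A A1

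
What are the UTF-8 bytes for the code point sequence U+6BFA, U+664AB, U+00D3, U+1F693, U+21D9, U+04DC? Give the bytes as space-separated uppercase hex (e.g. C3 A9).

E6 AF BA F1 A6 92 AB C3 93 F0 9F 9A 93 E2 87 99 D3 9C

U+6BFA: 3-byte form → E6 AF BA.
U+664AB: 4-byte form → F1 A6 92 AB.
U+00D3: 2-byte form → C3 93.
U+1F693: 4-byte form → F0 9F 9A 93.
U+21D9: 3-byte form → E2 87 99.
U+04DC: 2-byte form → D3 9C.
Concatenated (18 bytes): E6 AF BA F1 A6 92 AB C3 93 F0 9F 9A 93 E2 87 99 D3 9C.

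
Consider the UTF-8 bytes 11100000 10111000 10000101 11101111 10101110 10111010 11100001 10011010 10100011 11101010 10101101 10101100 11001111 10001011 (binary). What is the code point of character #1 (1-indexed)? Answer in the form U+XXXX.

Offset 0: leading byte 0xE0 = 11100000 → 3-byte char #1 = E0 B8 85.
Leading byte 0xE0 = 11100000 matches 1110xxxx → 3-byte sequence.
Byte 1: 0xE0 = 11100000, payload 0000 (4 bits).
Byte 2: 0xB8 = 10111000 (10xxxxxx ✓), payload 111000.
Byte 3: 0x85 = 10000101 (10xxxxxx ✓), payload 000101.
Concatenate: 0000111000000101 = 0xE05 (16 bits → U+0E05).

U+0E05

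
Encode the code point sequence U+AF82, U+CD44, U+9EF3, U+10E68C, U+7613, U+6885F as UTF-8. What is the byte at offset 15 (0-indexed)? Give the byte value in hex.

0x93

U+AF82 → 3-byte form EA BE 82 at offsets 0–2.
U+CD44 → 3-byte form EC B5 84 at offsets 3–5.
U+9EF3 → 3-byte form E9 BB B3 at offsets 6–8.
U+10E68C → 4-byte form F4 8E 9A 8C at offsets 9–12.
U+7613 → 3-byte form E7 98 93 at offsets 13–15.
Offset 15 falls in char 5's range; it's byte 3 of E7 98 93 = 0x93.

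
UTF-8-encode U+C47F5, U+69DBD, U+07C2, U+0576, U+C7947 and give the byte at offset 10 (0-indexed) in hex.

U+C47F5 → 4-byte form F3 84 9F B5 at offsets 0–3.
U+69DBD → 4-byte form F1 A9 B6 BD at offsets 4–7.
U+07C2 → 2-byte form DF 82 at offsets 8–9.
U+0576 → 2-byte form D5 B6 at offsets 10–11.
Offset 10 falls in char 4's range; it's byte 1 of D5 B6 = 0xD5.

0xD5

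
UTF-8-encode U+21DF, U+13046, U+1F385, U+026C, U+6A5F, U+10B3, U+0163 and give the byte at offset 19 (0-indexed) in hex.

0xC5

U+21DF → 3-byte form E2 87 9F at offsets 0–2.
U+13046 → 4-byte form F0 93 81 86 at offsets 3–6.
U+1F385 → 4-byte form F0 9F 8E 85 at offsets 7–10.
U+026C → 2-byte form C9 AC at offsets 11–12.
U+6A5F → 3-byte form E6 A9 9F at offsets 13–15.
U+10B3 → 3-byte form E1 82 B3 at offsets 16–18.
U+0163 → 2-byte form C5 A3 at offsets 19–20.
Offset 19 falls in char 7's range; it's byte 1 of C5 A3 = 0xC5.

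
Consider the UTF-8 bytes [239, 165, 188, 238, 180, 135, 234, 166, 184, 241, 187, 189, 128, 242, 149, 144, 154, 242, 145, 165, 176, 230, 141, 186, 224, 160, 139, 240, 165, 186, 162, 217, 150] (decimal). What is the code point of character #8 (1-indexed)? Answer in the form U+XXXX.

U+080B

Offset 0: leading byte 0xEF = 11101111 → 3-byte char #1 = EF A5 BC.
Offset 3: leading byte 0xEE = 11101110 → 3-byte char #2 = EE B4 87.
Offset 6: leading byte 0xEA = 11101010 → 3-byte char #3 = EA A6 B8.
Offset 9: leading byte 0xF1 = 11110001 → 4-byte char #4 = F1 BB BD 80.
Offset 13: leading byte 0xF2 = 11110010 → 4-byte char #5 = F2 95 90 9A.
Offset 17: leading byte 0xF2 = 11110010 → 4-byte char #6 = F2 91 A5 B0.
Offset 21: leading byte 0xE6 = 11100110 → 3-byte char #7 = E6 8D BA.
Offset 24: leading byte 0xE0 = 11100000 → 3-byte char #8 = E0 A0 8B.
Leading byte 0xE0 = 11100000 matches 1110xxxx → 3-byte sequence.
Byte 1: 0xE0 = 11100000, payload 0000 (4 bits).
Byte 2: 0xA0 = 10100000 (10xxxxxx ✓), payload 100000.
Byte 3: 0x8B = 10001011 (10xxxxxx ✓), payload 001011.
Concatenate: 0000100000001011 = 0x80B (16 bits → U+080B).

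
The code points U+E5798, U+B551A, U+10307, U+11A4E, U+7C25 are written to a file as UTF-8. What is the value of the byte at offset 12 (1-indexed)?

0x87

1-indexed offset 12 is 0-indexed offset 11.
U+E5798 → 4-byte form F3 A5 9E 98 at offsets 0–3.
U+B551A → 4-byte form F2 B5 94 9A at offsets 4–7.
U+10307 → 4-byte form F0 90 8C 87 at offsets 8–11.
Offset 11 falls in char 3's range; it's byte 4 of F0 90 8C 87 = 0x87.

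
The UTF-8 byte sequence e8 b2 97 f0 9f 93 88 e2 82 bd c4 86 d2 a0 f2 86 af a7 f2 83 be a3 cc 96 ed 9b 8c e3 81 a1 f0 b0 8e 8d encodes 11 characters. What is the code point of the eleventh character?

U+3038D

Offset 0: leading byte 0xE8 = 11101000 → 3-byte char #1 = E8 B2 97.
Offset 3: leading byte 0xF0 = 11110000 → 4-byte char #2 = F0 9F 93 88.
Offset 7: leading byte 0xE2 = 11100010 → 3-byte char #3 = E2 82 BD.
Offset 10: leading byte 0xC4 = 11000100 → 2-byte char #4 = C4 86.
Offset 12: leading byte 0xD2 = 11010010 → 2-byte char #5 = D2 A0.
Offset 14: leading byte 0xF2 = 11110010 → 4-byte char #6 = F2 86 AF A7.
Offset 18: leading byte 0xF2 = 11110010 → 4-byte char #7 = F2 83 BE A3.
Offset 22: leading byte 0xCC = 11001100 → 2-byte char #8 = CC 96.
Offset 24: leading byte 0xED = 11101101 → 3-byte char #9 = ED 9B 8C.
Offset 27: leading byte 0xE3 = 11100011 → 3-byte char #10 = E3 81 A1.
Offset 30: leading byte 0xF0 = 11110000 → 4-byte char #11 = F0 B0 8E 8D.
Leading byte 0xF0 = 11110000 matches 11110xxx → 4-byte sequence.
Byte 1: 0xF0 = 11110000, payload 000 (3 bits).
Byte 2: 0xB0 = 10110000 (10xxxxxx ✓), payload 110000.
Byte 3: 0x8E = 10001110 (10xxxxxx ✓), payload 001110.
Byte 4: 0x8D = 10001101 (10xxxxxx ✓), payload 001101.
Concatenate: 000110000001110001101 = 0x3038D (21 bits → U+3038D).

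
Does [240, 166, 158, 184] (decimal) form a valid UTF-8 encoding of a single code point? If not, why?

valid

Leading byte 0xF0 = 11110000 → 4-byte form.
Continuation bytes 0xA6=10100110, 0x9E=10011110, 0xB8=10111000 all match 10xxxxxx.
Decoded value 0x267B8 is ≥ 0x10000 (shortest form) and not a surrogate.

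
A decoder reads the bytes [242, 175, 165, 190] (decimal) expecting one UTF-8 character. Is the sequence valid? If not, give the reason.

Leading byte 0xF2 = 11110010 → 4-byte form.
Continuation bytes 0xAF=10101111, 0xA5=10100101, 0xBE=10111110 all match 10xxxxxx.
Decoded value 0xAF97E is ≥ 0x10000 (shortest form) and not a surrogate.

valid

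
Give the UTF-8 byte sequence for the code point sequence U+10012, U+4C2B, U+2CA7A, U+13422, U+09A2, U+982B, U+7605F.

F0 90 80 92 E4 B0 AB F0 AC A9 BA F0 93 90 A2 E0 A6 A2 E9 A0 AB F1 B6 81 9F

U+10012: 4-byte form → F0 90 80 92.
U+4C2B: 3-byte form → E4 B0 AB.
U+2CA7A: 4-byte form → F0 AC A9 BA.
U+13422: 4-byte form → F0 93 90 A2.
U+09A2: 3-byte form → E0 A6 A2.
U+982B: 3-byte form → E9 A0 AB.
U+7605F: 4-byte form → F1 B6 81 9F.
Concatenated (25 bytes): F0 90 80 92 E4 B0 AB F0 AC A9 BA F0 93 90 A2 E0 A6 A2 E9 A0 AB F1 B6 81 9F.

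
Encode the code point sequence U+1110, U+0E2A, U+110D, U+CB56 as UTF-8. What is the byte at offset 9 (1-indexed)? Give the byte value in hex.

0x8D

1-indexed offset 9 is 0-indexed offset 8.
U+1110 → 3-byte form E1 84 90 at offsets 0–2.
U+0E2A → 3-byte form E0 B8 AA at offsets 3–5.
U+110D → 3-byte form E1 84 8D at offsets 6–8.
Offset 8 falls in char 3's range; it's byte 3 of E1 84 8D = 0x8D.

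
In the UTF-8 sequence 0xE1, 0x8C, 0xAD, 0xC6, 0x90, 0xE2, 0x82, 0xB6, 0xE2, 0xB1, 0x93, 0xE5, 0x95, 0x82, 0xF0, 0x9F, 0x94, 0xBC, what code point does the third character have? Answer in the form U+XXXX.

Offset 0: leading byte 0xE1 = 11100001 → 3-byte char #1 = E1 8C AD.
Offset 3: leading byte 0xC6 = 11000110 → 2-byte char #2 = C6 90.
Offset 5: leading byte 0xE2 = 11100010 → 3-byte char #3 = E2 82 B6.
Leading byte 0xE2 = 11100010 matches 1110xxxx → 3-byte sequence.
Byte 1: 0xE2 = 11100010, payload 0010 (4 bits).
Byte 2: 0x82 = 10000010 (10xxxxxx ✓), payload 000010.
Byte 3: 0xB6 = 10110110 (10xxxxxx ✓), payload 110110.
Concatenate: 0010000010110110 = 0x20B6 (16 bits → U+20B6).

U+20B6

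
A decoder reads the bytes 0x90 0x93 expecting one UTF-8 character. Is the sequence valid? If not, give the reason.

invalid (continuation byte with no leading byte)

Byte 0x90 = 10010000 has the form 10xxxxxx — a continuation byte — but there is no preceding leading byte.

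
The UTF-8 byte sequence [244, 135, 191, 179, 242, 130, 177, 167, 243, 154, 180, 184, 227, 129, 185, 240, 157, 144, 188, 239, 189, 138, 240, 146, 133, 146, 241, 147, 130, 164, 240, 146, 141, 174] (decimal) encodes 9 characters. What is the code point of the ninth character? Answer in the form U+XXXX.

Offset 0: leading byte 0xF4 = 11110100 → 4-byte char #1 = F4 87 BF B3.
Offset 4: leading byte 0xF2 = 11110010 → 4-byte char #2 = F2 82 B1 A7.
Offset 8: leading byte 0xF3 = 11110011 → 4-byte char #3 = F3 9A B4 B8.
Offset 12: leading byte 0xE3 = 11100011 → 3-byte char #4 = E3 81 B9.
Offset 15: leading byte 0xF0 = 11110000 → 4-byte char #5 = F0 9D 90 BC.
Offset 19: leading byte 0xEF = 11101111 → 3-byte char #6 = EF BD 8A.
Offset 22: leading byte 0xF0 = 11110000 → 4-byte char #7 = F0 92 85 92.
Offset 26: leading byte 0xF1 = 11110001 → 4-byte char #8 = F1 93 82 A4.
Offset 30: leading byte 0xF0 = 11110000 → 4-byte char #9 = F0 92 8D AE.
Leading byte 0xF0 = 11110000 matches 11110xxx → 4-byte sequence.
Byte 1: 0xF0 = 11110000, payload 000 (3 bits).
Byte 2: 0x92 = 10010010 (10xxxxxx ✓), payload 010010.
Byte 3: 0x8D = 10001101 (10xxxxxx ✓), payload 001101.
Byte 4: 0xAE = 10101110 (10xxxxxx ✓), payload 101110.
Concatenate: 000010010001101101110 = 0x1236E (21 bits → U+1236E).

U+1236E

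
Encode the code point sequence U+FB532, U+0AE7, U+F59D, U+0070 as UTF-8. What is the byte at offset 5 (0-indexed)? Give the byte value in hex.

U+FB532 → 4-byte form F3 BB 94 B2 at offsets 0–3.
U+0AE7 → 3-byte form E0 AB A7 at offsets 4–6.
Offset 5 falls in char 2's range; it's byte 2 of E0 AB A7 = 0xAB.

0xAB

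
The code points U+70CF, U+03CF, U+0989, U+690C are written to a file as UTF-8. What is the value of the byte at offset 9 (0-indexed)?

U+70CF → 3-byte form E7 83 8F at offsets 0–2.
U+03CF → 2-byte form CF 8F at offsets 3–4.
U+0989 → 3-byte form E0 A6 89 at offsets 5–7.
U+690C → 3-byte form E6 A4 8C at offsets 8–10.
Offset 9 falls in char 4's range; it's byte 2 of E6 A4 8C = 0xA4.

0xA4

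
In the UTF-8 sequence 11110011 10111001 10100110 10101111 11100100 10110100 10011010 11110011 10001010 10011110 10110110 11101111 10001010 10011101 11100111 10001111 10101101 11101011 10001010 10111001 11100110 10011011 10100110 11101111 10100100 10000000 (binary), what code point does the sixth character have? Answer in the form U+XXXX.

Offset 0: leading byte 0xF3 = 11110011 → 4-byte char #1 = F3 B9 A6 AF.
Offset 4: leading byte 0xE4 = 11100100 → 3-byte char #2 = E4 B4 9A.
Offset 7: leading byte 0xF3 = 11110011 → 4-byte char #3 = F3 8A 9E B6.
Offset 11: leading byte 0xEF = 11101111 → 3-byte char #4 = EF 8A 9D.
Offset 14: leading byte 0xE7 = 11100111 → 3-byte char #5 = E7 8F AD.
Offset 17: leading byte 0xEB = 11101011 → 3-byte char #6 = EB 8A B9.
Leading byte 0xEB = 11101011 matches 1110xxxx → 3-byte sequence.
Byte 1: 0xEB = 11101011, payload 1011 (4 bits).
Byte 2: 0x8A = 10001010 (10xxxxxx ✓), payload 001010.
Byte 3: 0xB9 = 10111001 (10xxxxxx ✓), payload 111001.
Concatenate: 1011001010111001 = 0xB2B9 (16 bits → U+B2B9).

U+B2B9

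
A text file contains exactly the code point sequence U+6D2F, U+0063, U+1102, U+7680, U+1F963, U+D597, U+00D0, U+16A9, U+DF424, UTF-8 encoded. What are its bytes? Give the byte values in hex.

U+6D2F: 3-byte form → E6 B4 AF.
U+0063: 1-byte form → 63.
U+1102: 3-byte form → E1 84 82.
U+7680: 3-byte form → E7 9A 80.
U+1F963: 4-byte form → F0 9F A5 A3.
U+D597: 3-byte form → ED 96 97.
U+00D0: 2-byte form → C3 90.
U+16A9: 3-byte form → E1 9A A9.
U+DF424: 4-byte form → F3 9F 90 A4.
Concatenated (26 bytes): E6 B4 AF 63 E1 84 82 E7 9A 80 F0 9F A5 A3 ED 96 97 C3 90 E1 9A A9 F3 9F 90 A4.

E6 B4 AF 63 E1 84 82 E7 9A 80 F0 9F A5 A3 ED 96 97 C3 90 E1 9A A9 F3 9F 90 A4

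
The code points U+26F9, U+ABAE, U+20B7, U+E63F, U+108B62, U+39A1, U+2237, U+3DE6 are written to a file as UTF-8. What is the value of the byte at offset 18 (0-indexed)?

0xA1

U+26F9 → 3-byte form E2 9B B9 at offsets 0–2.
U+ABAE → 3-byte form EA AE AE at offsets 3–5.
U+20B7 → 3-byte form E2 82 B7 at offsets 6–8.
U+E63F → 3-byte form EE 98 BF at offsets 9–11.
U+108B62 → 4-byte form F4 88 AD A2 at offsets 12–15.
U+39A1 → 3-byte form E3 A6 A1 at offsets 16–18.
Offset 18 falls in char 6's range; it's byte 3 of E3 A6 A1 = 0xA1.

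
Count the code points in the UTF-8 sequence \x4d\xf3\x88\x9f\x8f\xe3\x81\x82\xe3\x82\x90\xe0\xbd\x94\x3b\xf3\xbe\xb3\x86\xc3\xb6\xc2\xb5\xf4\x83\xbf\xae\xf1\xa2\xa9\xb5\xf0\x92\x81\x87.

12

Byte at offset 0: 0x4D = 01001101 → 1-byte char (#1). Advance 1.
Byte at offset 1: 0xF3 = 11110011 → 4-byte char (#2). Advance 4.
Byte at offset 5: 0xE3 = 11100011 → 3-byte char (#3). Advance 3.
Byte at offset 8: 0xE3 = 11100011 → 3-byte char (#4). Advance 3.
Byte at offset 11: 0xE0 = 11100000 → 3-byte char (#5). Advance 3.
Byte at offset 14: 0x3B = 00111011 → 1-byte char (#6). Advance 1.
Byte at offset 15: 0xF3 = 11110011 → 4-byte char (#7). Advance 4.
Byte at offset 19: 0xC3 = 11000011 → 2-byte char (#8). Advance 2.
Byte at offset 21: 0xC2 = 11000010 → 2-byte char (#9). Advance 2.
Byte at offset 23: 0xF4 = 11110100 → 4-byte char (#10). Advance 4.
Byte at offset 27: 0xF1 = 11110001 → 4-byte char (#11). Advance 4.
Byte at offset 31: 0xF0 = 11110000 → 4-byte char (#12). Advance 4.
Reached end at offset 35 after 12 code points.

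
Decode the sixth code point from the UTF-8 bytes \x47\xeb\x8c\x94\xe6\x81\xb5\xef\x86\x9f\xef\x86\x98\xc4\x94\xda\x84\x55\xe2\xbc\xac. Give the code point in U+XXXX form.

U+0114

Offset 0: leading byte 0x47 = 01000111 → 1-byte char #1 = 47.
Offset 1: leading byte 0xEB = 11101011 → 3-byte char #2 = EB 8C 94.
Offset 4: leading byte 0xE6 = 11100110 → 3-byte char #3 = E6 81 B5.
Offset 7: leading byte 0xEF = 11101111 → 3-byte char #4 = EF 86 9F.
Offset 10: leading byte 0xEF = 11101111 → 3-byte char #5 = EF 86 98.
Offset 13: leading byte 0xC4 = 11000100 → 2-byte char #6 = C4 94.
Leading byte 0xC4 = 11000100 matches 110xxxxx → 2-byte sequence.
Byte 1: 0xC4 = 11000100, payload 00100 (5 bits).
Byte 2: 0x94 = 10010100 (10xxxxxx ✓), payload 010100.
Concatenate: 00100010100 = 0x114 (11 bits → U+0114).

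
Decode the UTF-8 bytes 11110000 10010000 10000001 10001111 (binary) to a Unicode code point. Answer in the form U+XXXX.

U+1004F

Leading byte 0xF0 = 11110000 matches 11110xxx → 4-byte sequence.
Byte 1: 0xF0 = 11110000, payload 000 (3 bits).
Byte 2: 0x90 = 10010000 (10xxxxxx ✓), payload 010000.
Byte 3: 0x81 = 10000001 (10xxxxxx ✓), payload 000001.
Byte 4: 0x8F = 10001111 (10xxxxxx ✓), payload 001111.
Concatenate: 000010000000001001111 = 0x1004F (21 bits → U+1004F).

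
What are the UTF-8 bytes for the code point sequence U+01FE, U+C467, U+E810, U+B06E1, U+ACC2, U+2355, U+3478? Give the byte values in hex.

C7 BE EC 91 A7 EE A0 90 F2 B0 9B A1 EA B3 82 E2 8D 95 E3 91 B8

U+01FE: 2-byte form → C7 BE.
U+C467: 3-byte form → EC 91 A7.
U+E810: 3-byte form → EE A0 90.
U+B06E1: 4-byte form → F2 B0 9B A1.
U+ACC2: 3-byte form → EA B3 82.
U+2355: 3-byte form → E2 8D 95.
U+3478: 3-byte form → E3 91 B8.
Concatenated (21 bytes): C7 BE EC 91 A7 EE A0 90 F2 B0 9B A1 EA B3 82 E2 8D 95 E3 91 B8.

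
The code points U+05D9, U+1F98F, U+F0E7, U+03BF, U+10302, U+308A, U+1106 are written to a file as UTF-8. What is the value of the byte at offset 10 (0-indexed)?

0xBF

U+05D9 → 2-byte form D7 99 at offsets 0–1.
U+1F98F → 4-byte form F0 9F A6 8F at offsets 2–5.
U+F0E7 → 3-byte form EF 83 A7 at offsets 6–8.
U+03BF → 2-byte form CE BF at offsets 9–10.
Offset 10 falls in char 4's range; it's byte 2 of CE BF = 0xBF.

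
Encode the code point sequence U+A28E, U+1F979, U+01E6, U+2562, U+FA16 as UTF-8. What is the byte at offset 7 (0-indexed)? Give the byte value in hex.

U+A28E → 3-byte form EA 8A 8E at offsets 0–2.
U+1F979 → 4-byte form F0 9F A5 B9 at offsets 3–6.
U+01E6 → 2-byte form C7 A6 at offsets 7–8.
Offset 7 falls in char 3's range; it's byte 1 of C7 A6 = 0xC7.

0xC7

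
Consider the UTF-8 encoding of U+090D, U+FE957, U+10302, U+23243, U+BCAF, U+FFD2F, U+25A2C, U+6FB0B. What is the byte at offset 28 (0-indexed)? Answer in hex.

0xAC

U+090D → 3-byte form E0 A4 8D at offsets 0–2.
U+FE957 → 4-byte form F3 BE A5 97 at offsets 3–6.
U+10302 → 4-byte form F0 90 8C 82 at offsets 7–10.
U+23243 → 4-byte form F0 A3 89 83 at offsets 11–14.
U+BCAF → 3-byte form EB B2 AF at offsets 15–17.
U+FFD2F → 4-byte form F3 BF B4 AF at offsets 18–21.
U+25A2C → 4-byte form F0 A5 A8 AC at offsets 22–25.
U+6FB0B → 4-byte form F1 AF AC 8B at offsets 26–29.
Offset 28 falls in char 8's range; it's byte 3 of F1 AF AC 8B = 0xAC.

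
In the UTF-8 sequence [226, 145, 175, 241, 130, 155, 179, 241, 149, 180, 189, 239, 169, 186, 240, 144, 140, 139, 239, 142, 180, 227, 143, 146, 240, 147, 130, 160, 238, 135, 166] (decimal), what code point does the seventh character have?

Offset 0: leading byte 0xE2 = 11100010 → 3-byte char #1 = E2 91 AF.
Offset 3: leading byte 0xF1 = 11110001 → 4-byte char #2 = F1 82 9B B3.
Offset 7: leading byte 0xF1 = 11110001 → 4-byte char #3 = F1 95 B4 BD.
Offset 11: leading byte 0xEF = 11101111 → 3-byte char #4 = EF A9 BA.
Offset 14: leading byte 0xF0 = 11110000 → 4-byte char #5 = F0 90 8C 8B.
Offset 18: leading byte 0xEF = 11101111 → 3-byte char #6 = EF 8E B4.
Offset 21: leading byte 0xE3 = 11100011 → 3-byte char #7 = E3 8F 92.
Leading byte 0xE3 = 11100011 matches 1110xxxx → 3-byte sequence.
Byte 1: 0xE3 = 11100011, payload 0011 (4 bits).
Byte 2: 0x8F = 10001111 (10xxxxxx ✓), payload 001111.
Byte 3: 0x92 = 10010010 (10xxxxxx ✓), payload 010010.
Concatenate: 0011001111010010 = 0x33D2 (16 bits → U+33D2).

U+33D2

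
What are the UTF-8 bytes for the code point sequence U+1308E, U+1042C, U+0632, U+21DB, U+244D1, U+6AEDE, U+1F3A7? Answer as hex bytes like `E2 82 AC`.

U+1308E: 4-byte form → F0 93 82 8E.
U+1042C: 4-byte form → F0 90 90 AC.
U+0632: 2-byte form → D8 B2.
U+21DB: 3-byte form → E2 87 9B.
U+244D1: 4-byte form → F0 A4 93 91.
U+6AEDE: 4-byte form → F1 AA BB 9E.
U+1F3A7: 4-byte form → F0 9F 8E A7.
Concatenated (25 bytes): F0 93 82 8E F0 90 90 AC D8 B2 E2 87 9B F0 A4 93 91 F1 AA BB 9E F0 9F 8E A7.

F0 93 82 8E F0 90 90 AC D8 B2 E2 87 9B F0 A4 93 91 F1 AA BB 9E F0 9F 8E A7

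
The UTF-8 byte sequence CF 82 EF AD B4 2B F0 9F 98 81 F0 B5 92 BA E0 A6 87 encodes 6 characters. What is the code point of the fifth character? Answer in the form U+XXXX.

Offset 0: leading byte 0xCF = 11001111 → 2-byte char #1 = CF 82.
Offset 2: leading byte 0xEF = 11101111 → 3-byte char #2 = EF AD B4.
Offset 5: leading byte 0x2B = 00101011 → 1-byte char #3 = 2B.
Offset 6: leading byte 0xF0 = 11110000 → 4-byte char #4 = F0 9F 98 81.
Offset 10: leading byte 0xF0 = 11110000 → 4-byte char #5 = F0 B5 92 BA.
Leading byte 0xF0 = 11110000 matches 11110xxx → 4-byte sequence.
Byte 1: 0xF0 = 11110000, payload 000 (3 bits).
Byte 2: 0xB5 = 10110101 (10xxxxxx ✓), payload 110101.
Byte 3: 0x92 = 10010010 (10xxxxxx ✓), payload 010010.
Byte 4: 0xBA = 10111010 (10xxxxxx ✓), payload 111010.
Concatenate: 000110101010010111010 = 0x354BA (21 bits → U+354BA).

U+354BA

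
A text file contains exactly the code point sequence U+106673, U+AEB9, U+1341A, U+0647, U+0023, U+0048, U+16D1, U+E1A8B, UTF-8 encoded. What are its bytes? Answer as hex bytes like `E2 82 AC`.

F4 86 99 B3 EA BA B9 F0 93 90 9A D9 87 23 48 E1 9B 91 F3 A1 AA 8B

U+106673: 4-byte form → F4 86 99 B3.
U+AEB9: 3-byte form → EA BA B9.
U+1341A: 4-byte form → F0 93 90 9A.
U+0647: 2-byte form → D9 87.
U+0023: 1-byte form → 23.
U+0048: 1-byte form → 48.
U+16D1: 3-byte form → E1 9B 91.
U+E1A8B: 4-byte form → F3 A1 AA 8B.
Concatenated (22 bytes): F4 86 99 B3 EA BA B9 F0 93 90 9A D9 87 23 48 E1 9B 91 F3 A1 AA 8B.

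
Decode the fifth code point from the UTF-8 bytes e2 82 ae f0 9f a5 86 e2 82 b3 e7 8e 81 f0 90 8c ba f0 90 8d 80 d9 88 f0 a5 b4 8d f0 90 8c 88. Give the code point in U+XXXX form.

Offset 0: leading byte 0xE2 = 11100010 → 3-byte char #1 = E2 82 AE.
Offset 3: leading byte 0xF0 = 11110000 → 4-byte char #2 = F0 9F A5 86.
Offset 7: leading byte 0xE2 = 11100010 → 3-byte char #3 = E2 82 B3.
Offset 10: leading byte 0xE7 = 11100111 → 3-byte char #4 = E7 8E 81.
Offset 13: leading byte 0xF0 = 11110000 → 4-byte char #5 = F0 90 8C BA.
Leading byte 0xF0 = 11110000 matches 11110xxx → 4-byte sequence.
Byte 1: 0xF0 = 11110000, payload 000 (3 bits).
Byte 2: 0x90 = 10010000 (10xxxxxx ✓), payload 010000.
Byte 3: 0x8C = 10001100 (10xxxxxx ✓), payload 001100.
Byte 4: 0xBA = 10111010 (10xxxxxx ✓), payload 111010.
Concatenate: 000010000001100111010 = 0x1033A (21 bits → U+1033A).

U+1033A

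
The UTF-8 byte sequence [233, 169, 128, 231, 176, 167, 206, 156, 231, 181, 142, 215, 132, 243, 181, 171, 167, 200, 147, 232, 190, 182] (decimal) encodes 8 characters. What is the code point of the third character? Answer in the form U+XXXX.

U+039C

Offset 0: leading byte 0xE9 = 11101001 → 3-byte char #1 = E9 A9 80.
Offset 3: leading byte 0xE7 = 11100111 → 3-byte char #2 = E7 B0 A7.
Offset 6: leading byte 0xCE = 11001110 → 2-byte char #3 = CE 9C.
Leading byte 0xCE = 11001110 matches 110xxxxx → 2-byte sequence.
Byte 1: 0xCE = 11001110, payload 01110 (5 bits).
Byte 2: 0x9C = 10011100 (10xxxxxx ✓), payload 011100.
Concatenate: 01110011100 = 0x39C (11 bits → U+039C).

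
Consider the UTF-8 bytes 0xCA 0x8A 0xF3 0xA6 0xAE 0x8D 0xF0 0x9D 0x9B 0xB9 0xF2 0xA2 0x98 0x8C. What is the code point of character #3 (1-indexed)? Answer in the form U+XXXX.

U+1D6F9

Offset 0: leading byte 0xCA = 11001010 → 2-byte char #1 = CA 8A.
Offset 2: leading byte 0xF3 = 11110011 → 4-byte char #2 = F3 A6 AE 8D.
Offset 6: leading byte 0xF0 = 11110000 → 4-byte char #3 = F0 9D 9B B9.
Leading byte 0xF0 = 11110000 matches 11110xxx → 4-byte sequence.
Byte 1: 0xF0 = 11110000, payload 000 (3 bits).
Byte 2: 0x9D = 10011101 (10xxxxxx ✓), payload 011101.
Byte 3: 0x9B = 10011011 (10xxxxxx ✓), payload 011011.
Byte 4: 0xB9 = 10111001 (10xxxxxx ✓), payload 111001.
Concatenate: 000011101011011111001 = 0x1D6F9 (21 bits → U+1D6F9).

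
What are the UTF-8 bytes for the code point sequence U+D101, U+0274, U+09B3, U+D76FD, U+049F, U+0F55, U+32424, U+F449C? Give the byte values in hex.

ED 84 81 C9 B4 E0 A6 B3 F3 97 9B BD D2 9F E0 BD 95 F0 B2 90 A4 F3 B4 92 9C

U+D101: 3-byte form → ED 84 81.
U+0274: 2-byte form → C9 B4.
U+09B3: 3-byte form → E0 A6 B3.
U+D76FD: 4-byte form → F3 97 9B BD.
U+049F: 2-byte form → D2 9F.
U+0F55: 3-byte form → E0 BD 95.
U+32424: 4-byte form → F0 B2 90 A4.
U+F449C: 4-byte form → F3 B4 92 9C.
Concatenated (25 bytes): ED 84 81 C9 B4 E0 A6 B3 F3 97 9B BD D2 9F E0 BD 95 F0 B2 90 A4 F3 B4 92 9C.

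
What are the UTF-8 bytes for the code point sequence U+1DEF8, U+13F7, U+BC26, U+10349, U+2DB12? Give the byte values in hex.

F0 9D BB B8 E1 8F B7 EB B0 A6 F0 90 8D 89 F0 AD AC 92

U+1DEF8: 4-byte form → F0 9D BB B8.
U+13F7: 3-byte form → E1 8F B7.
U+BC26: 3-byte form → EB B0 A6.
U+10349: 4-byte form → F0 90 8D 89.
U+2DB12: 4-byte form → F0 AD AC 92.
Concatenated (18 bytes): F0 9D BB B8 E1 8F B7 EB B0 A6 F0 90 8D 89 F0 AD AC 92.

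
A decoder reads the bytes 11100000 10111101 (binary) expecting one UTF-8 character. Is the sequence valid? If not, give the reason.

Leading byte 0xE0 = 11100000 → 3-byte form, but only 2 bytes are present.

invalid (sequence truncated)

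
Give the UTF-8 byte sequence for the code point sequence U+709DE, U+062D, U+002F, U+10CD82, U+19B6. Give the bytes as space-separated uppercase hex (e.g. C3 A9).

F1 B0 A7 9E D8 AD 2F F4 8C B6 82 E1 A6 B6

U+709DE: 4-byte form → F1 B0 A7 9E.
U+062D: 2-byte form → D8 AD.
U+002F: 1-byte form → 2F.
U+10CD82: 4-byte form → F4 8C B6 82.
U+19B6: 3-byte form → E1 A6 B6.
Concatenated (14 bytes): F1 B0 A7 9E D8 AD 2F F4 8C B6 82 E1 A6 B6.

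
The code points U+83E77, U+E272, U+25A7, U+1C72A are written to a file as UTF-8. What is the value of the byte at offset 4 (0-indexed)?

0xEE

U+83E77 → 4-byte form F2 83 B9 B7 at offsets 0–3.
U+E272 → 3-byte form EE 89 B2 at offsets 4–6.
Offset 4 falls in char 2's range; it's byte 1 of EE 89 B2 = 0xEE.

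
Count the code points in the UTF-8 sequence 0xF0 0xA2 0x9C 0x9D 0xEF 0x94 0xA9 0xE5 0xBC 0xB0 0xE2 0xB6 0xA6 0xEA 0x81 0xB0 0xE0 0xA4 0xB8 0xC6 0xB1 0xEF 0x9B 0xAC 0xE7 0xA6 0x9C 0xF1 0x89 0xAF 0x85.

10

Byte at offset 0: 0xF0 = 11110000 → 4-byte char (#1). Advance 4.
Byte at offset 4: 0xEF = 11101111 → 3-byte char (#2). Advance 3.
Byte at offset 7: 0xE5 = 11100101 → 3-byte char (#3). Advance 3.
Byte at offset 10: 0xE2 = 11100010 → 3-byte char (#4). Advance 3.
Byte at offset 13: 0xEA = 11101010 → 3-byte char (#5). Advance 3.
Byte at offset 16: 0xE0 = 11100000 → 3-byte char (#6). Advance 3.
Byte at offset 19: 0xC6 = 11000110 → 2-byte char (#7). Advance 2.
Byte at offset 21: 0xEF = 11101111 → 3-byte char (#8). Advance 3.
Byte at offset 24: 0xE7 = 11100111 → 3-byte char (#9). Advance 3.
Byte at offset 27: 0xF1 = 11110001 → 4-byte char (#10). Advance 4.
Reached end at offset 31 after 10 code points.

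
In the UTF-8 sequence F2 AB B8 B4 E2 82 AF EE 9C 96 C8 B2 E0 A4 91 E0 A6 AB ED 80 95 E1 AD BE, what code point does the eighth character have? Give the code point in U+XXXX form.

U+1B7E

Offset 0: leading byte 0xF2 = 11110010 → 4-byte char #1 = F2 AB B8 B4.
Offset 4: leading byte 0xE2 = 11100010 → 3-byte char #2 = E2 82 AF.
Offset 7: leading byte 0xEE = 11101110 → 3-byte char #3 = EE 9C 96.
Offset 10: leading byte 0xC8 = 11001000 → 2-byte char #4 = C8 B2.
Offset 12: leading byte 0xE0 = 11100000 → 3-byte char #5 = E0 A4 91.
Offset 15: leading byte 0xE0 = 11100000 → 3-byte char #6 = E0 A6 AB.
Offset 18: leading byte 0xED = 11101101 → 3-byte char #7 = ED 80 95.
Offset 21: leading byte 0xE1 = 11100001 → 3-byte char #8 = E1 AD BE.
Leading byte 0xE1 = 11100001 matches 1110xxxx → 3-byte sequence.
Byte 1: 0xE1 = 11100001, payload 0001 (4 bits).
Byte 2: 0xAD = 10101101 (10xxxxxx ✓), payload 101101.
Byte 3: 0xBE = 10111110 (10xxxxxx ✓), payload 111110.
Concatenate: 0001101101111110 = 0x1B7E (16 bits → U+1B7E).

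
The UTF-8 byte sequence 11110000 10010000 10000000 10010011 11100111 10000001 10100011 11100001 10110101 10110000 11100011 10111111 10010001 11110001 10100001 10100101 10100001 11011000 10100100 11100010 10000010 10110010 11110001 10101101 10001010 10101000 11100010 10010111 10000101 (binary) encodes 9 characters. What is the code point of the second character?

U+7063

Offset 0: leading byte 0xF0 = 11110000 → 4-byte char #1 = F0 90 80 93.
Offset 4: leading byte 0xE7 = 11100111 → 3-byte char #2 = E7 81 A3.
Leading byte 0xE7 = 11100111 matches 1110xxxx → 3-byte sequence.
Byte 1: 0xE7 = 11100111, payload 0111 (4 bits).
Byte 2: 0x81 = 10000001 (10xxxxxx ✓), payload 000001.
Byte 3: 0xA3 = 10100011 (10xxxxxx ✓), payload 100011.
Concatenate: 0111000001100011 = 0x7063 (16 bits → U+7063).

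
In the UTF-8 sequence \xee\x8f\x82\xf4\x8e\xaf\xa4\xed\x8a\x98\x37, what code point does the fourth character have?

U+0037

Offset 0: leading byte 0xEE = 11101110 → 3-byte char #1 = EE 8F 82.
Offset 3: leading byte 0xF4 = 11110100 → 4-byte char #2 = F4 8E AF A4.
Offset 7: leading byte 0xED = 11101101 → 3-byte char #3 = ED 8A 98.
Offset 10: leading byte 0x37 = 00110111 → 1-byte char #4 = 37.
Leading byte 0x37 = 00110111 matches 0xxxxxxx → 1-byte sequence.
Byte 1: 0x37 = 00110111, payload 0110111 (7 bits).
Concatenate: 0110111 = 0x37 (7 bits → U+0037).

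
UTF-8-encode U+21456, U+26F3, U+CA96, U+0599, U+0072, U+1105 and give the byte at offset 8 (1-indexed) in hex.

0xEC

1-indexed offset 8 is 0-indexed offset 7.
U+21456 → 4-byte form F0 A1 91 96 at offsets 0–3.
U+26F3 → 3-byte form E2 9B B3 at offsets 4–6.
U+CA96 → 3-byte form EC AA 96 at offsets 7–9.
Offset 7 falls in char 3's range; it's byte 1 of EC AA 96 = 0xEC.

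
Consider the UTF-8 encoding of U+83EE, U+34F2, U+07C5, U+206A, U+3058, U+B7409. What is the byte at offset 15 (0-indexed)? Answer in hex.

U+83EE → 3-byte form E8 8F AE at offsets 0–2.
U+34F2 → 3-byte form E3 93 B2 at offsets 3–5.
U+07C5 → 2-byte form DF 85 at offsets 6–7.
U+206A → 3-byte form E2 81 AA at offsets 8–10.
U+3058 → 3-byte form E3 81 98 at offsets 11–13.
U+B7409 → 4-byte form F2 B7 90 89 at offsets 14–17.
Offset 15 falls in char 6's range; it's byte 2 of F2 B7 90 89 = 0xB7.

0xB7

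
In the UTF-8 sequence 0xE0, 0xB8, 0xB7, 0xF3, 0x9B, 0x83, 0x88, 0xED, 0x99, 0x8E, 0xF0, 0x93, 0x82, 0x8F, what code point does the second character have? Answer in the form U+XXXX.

U+DB0C8

Offset 0: leading byte 0xE0 = 11100000 → 3-byte char #1 = E0 B8 B7.
Offset 3: leading byte 0xF3 = 11110011 → 4-byte char #2 = F3 9B 83 88.
Leading byte 0xF3 = 11110011 matches 11110xxx → 4-byte sequence.
Byte 1: 0xF3 = 11110011, payload 011 (3 bits).
Byte 2: 0x9B = 10011011 (10xxxxxx ✓), payload 011011.
Byte 3: 0x83 = 10000011 (10xxxxxx ✓), payload 000011.
Byte 4: 0x88 = 10001000 (10xxxxxx ✓), payload 001000.
Concatenate: 011011011000011001000 = 0xDB0C8 (21 bits → U+DB0C8).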